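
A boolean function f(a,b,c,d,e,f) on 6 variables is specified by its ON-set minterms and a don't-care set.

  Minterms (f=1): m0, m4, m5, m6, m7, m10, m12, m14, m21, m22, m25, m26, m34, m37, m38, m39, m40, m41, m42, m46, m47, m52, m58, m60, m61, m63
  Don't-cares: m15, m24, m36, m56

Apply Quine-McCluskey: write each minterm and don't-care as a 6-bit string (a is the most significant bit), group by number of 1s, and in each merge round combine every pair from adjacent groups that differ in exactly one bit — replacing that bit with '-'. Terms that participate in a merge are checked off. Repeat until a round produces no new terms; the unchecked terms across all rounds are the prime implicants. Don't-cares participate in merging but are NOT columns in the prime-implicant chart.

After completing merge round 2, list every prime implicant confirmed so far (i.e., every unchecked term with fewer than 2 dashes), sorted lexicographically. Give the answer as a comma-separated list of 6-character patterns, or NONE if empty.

0-0101, 0-0110, 000-00, 01100-, 1-0100, 1-1111, 10100-, 11-100, 111-00, 1111-1, 11110-

size-2^0 implicants → 000000(✓)  000100(✓)  000101(✓)  000110(✓)  000111(✓)  001010(✓)  001100(✓)  001110(✓)  001111(✓)  010101(✓)  010110(✓)  011000(✓)  011001(✓)  011010(✓)  100010(✓)  100100(✓)  100101(✓)  100110(✓)  100111(✓)  101000(✓)  101001(✓)  101010(✓)  101110(✓)  101111(✓)  110100(✓)  111000(✓)  111010(✓)  111100(✓)  111101(✓)  111111(✓)
size-2^1 implicants → -00100(✓)  -00101(✓)  -00110(✓)  -00111(✓)  -01010(✓)  -01110(✓)  -01111(✓)  -11000(✓)  -11010(✓)  0-0101  0-0110  0-1010(✓)  00-100(✓)  00-110(✓)  00-111(✓)  000-00  0001-0(✓)  0001-1(✓)  00010-(✓)  00011-(✓)  001-10(✓)  0011-0(✓)  00111-(✓)  0110-0(✓)  01100-  1-0100  1-1000(✓)  1-1010(✓)  1-1111  10-010(✓)  10-110(✓)  10-111(✓)  100-10(✓)  1001-0(✓)  1001-1(✓)  10010-(✓)  10011-(✓)  101-10(✓)  1010-0(✓)  10100-  10111-(✓)  11-100  111-00  1110-0(✓)  1111-1  11110-
size-2^2 implicants → --1010  -0-110(✓)  -0-111(✓)  -001-0(✓)  -001-1(✓)  -0010-(✓)  -0011-(✓)  -01-10  -0111-(✓)  -110-0  00-1-0  00-11-(✓)  0001--(✓)  1-10-0  10--10  10-11-(✓)  1001--(✓)
size-2^3 implicants → -0-11-  -001--
Unchecked terms (primes): --1010, -0-11-, -001--, -01-10, -110-0, 0-0101, 0-0110, 00-1-0, 000-00, 01100-, 1-0100, 1-10-0, 1-1111, 10--10, 10100-, 11-100, 111-00, 1111-1, 11110-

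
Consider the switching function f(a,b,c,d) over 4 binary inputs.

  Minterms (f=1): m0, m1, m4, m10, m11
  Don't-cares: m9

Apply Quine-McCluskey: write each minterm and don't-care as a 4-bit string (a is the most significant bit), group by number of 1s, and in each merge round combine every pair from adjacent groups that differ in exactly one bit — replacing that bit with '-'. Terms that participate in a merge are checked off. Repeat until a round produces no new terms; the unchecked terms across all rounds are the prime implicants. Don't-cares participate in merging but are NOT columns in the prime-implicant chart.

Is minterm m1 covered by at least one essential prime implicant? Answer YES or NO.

NO

[col 0] 0000*, 0001*, 0100*, 1001*, 1010*, 1011*
[col 1] -001, 0-00, 000-, 10-1, 101-
Prime implicants: -001, 0-00, 000-, 10-1, 101-
PI chart (minterm → PIs covering it):
  0 | 0-00,000-
  1 | -001,000-
  4 | 0-00  (sole → essential)
  10 | 101-  (sole → essential)
  11 | 10-1,101-
Essential prime implicants: 0-00, 101-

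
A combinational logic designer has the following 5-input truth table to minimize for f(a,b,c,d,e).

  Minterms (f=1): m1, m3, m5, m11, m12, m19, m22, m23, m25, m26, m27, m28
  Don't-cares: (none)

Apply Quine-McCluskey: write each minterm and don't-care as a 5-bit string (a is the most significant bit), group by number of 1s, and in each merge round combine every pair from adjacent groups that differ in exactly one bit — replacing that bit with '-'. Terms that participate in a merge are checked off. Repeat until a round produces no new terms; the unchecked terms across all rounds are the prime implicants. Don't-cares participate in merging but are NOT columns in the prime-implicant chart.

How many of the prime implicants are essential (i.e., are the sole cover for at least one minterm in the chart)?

6

Round 0: 00001✓ 00011✓ 00101✓ 01011✓ 01100✓ 10011✓ 10110✓ 10111✓ 11001✓ 11010✓ 11011✓ 11100✓
Round 1: -0011✓ -1011✓ -1100 0-011✓ 00-01 000-1 1-011✓ 10-11 1011- 110-1 1101-
Round 2: --011
PIs = {--011, -1100, 00-01, 000-1, 10-11, 1011-, 110-1, 1101-}
Coverage chart:
  m1: 00-01,000-1
  m3: --011,000-1
  m5: 00-01 ←essential
  m11: --011 ←essential
  m12: -1100 ←essential
  m19: --011,10-11
  m22: 1011- ←essential
  m23: 10-11,1011-
  m25: 110-1 ←essential
  m26: 1101- ←essential
  m27: --011,110-1,1101-
  m28: -1100 ←essential
Essential: --011, -1100, 00-01, 1011-, 110-1, 1101-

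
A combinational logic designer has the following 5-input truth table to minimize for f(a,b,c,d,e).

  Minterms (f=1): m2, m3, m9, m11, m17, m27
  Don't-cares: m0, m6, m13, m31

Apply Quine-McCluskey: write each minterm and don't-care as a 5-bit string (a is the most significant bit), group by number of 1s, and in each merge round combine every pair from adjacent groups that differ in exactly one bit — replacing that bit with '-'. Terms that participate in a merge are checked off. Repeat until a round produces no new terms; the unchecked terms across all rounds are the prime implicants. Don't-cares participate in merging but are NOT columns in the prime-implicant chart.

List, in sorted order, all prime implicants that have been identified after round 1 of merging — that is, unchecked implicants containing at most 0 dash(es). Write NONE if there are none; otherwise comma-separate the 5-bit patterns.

10001

[col 0] 00000*, 00010*, 00011*, 00110*, 01001*, 01011*, 01101*, 10001, 11011*, 11111*
[col 1] -1011, 0-011, 00-10, 000-0, 0001-, 01-01, 010-1, 11-11
Prime implicants: -1011, 0-011, 00-10, 000-0, 0001-, 01-01, 010-1, 10001, 11-11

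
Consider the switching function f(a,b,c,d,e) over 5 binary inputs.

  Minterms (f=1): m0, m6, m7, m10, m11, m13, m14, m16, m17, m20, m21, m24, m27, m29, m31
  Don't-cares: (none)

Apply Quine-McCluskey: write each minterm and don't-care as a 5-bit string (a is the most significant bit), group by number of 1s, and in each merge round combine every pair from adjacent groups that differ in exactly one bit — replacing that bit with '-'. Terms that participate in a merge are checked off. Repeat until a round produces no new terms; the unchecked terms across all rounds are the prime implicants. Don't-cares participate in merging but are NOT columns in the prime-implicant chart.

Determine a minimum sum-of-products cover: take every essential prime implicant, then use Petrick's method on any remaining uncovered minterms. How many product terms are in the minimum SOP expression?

8

size-2^0 implicants → 00000(✓)  00110(✓)  00111(✓)  01010(✓)  01011(✓)  01101(✓)  01110(✓)  10000(✓)  10001(✓)  10100(✓)  10101(✓)  11000(✓)  11011(✓)  11101(✓)  11111(✓)
size-2^1 implicants → -0000  -1011  -1101  0-110  0011-  01-10  0101-  1-000  1-101  10-00(✓)  10-01(✓)  1000-(✓)  1010-(✓)  11-11  111-1
size-2^2 implicants → 10-0-
Unchecked terms (primes): -0000, -1011, -1101, 0-110, 0011-, 01-10, 0101-, 1-000, 1-101, 10-0-, 11-11, 111-1
Minterm coverage:
  m0 ⊆ -0000 [E]
  m6 ⊆ 0-110,0011-
  m7 ⊆ 0011- [E]
  m10 ⊆ 01-10,0101-
  m11 ⊆ -1011,0101-
  m13 ⊆ -1101 [E]
  m14 ⊆ 0-110,01-10
  m16 ⊆ -0000,1-000,10-0-
  m17 ⊆ 10-0- [E]
  m20 ⊆ 10-0- [E]
  m21 ⊆ 1-101,10-0-
  m24 ⊆ 1-000 [E]
  m27 ⊆ -1011,11-11
  m29 ⊆ -1101,1-101,111-1
  m31 ⊆ 11-11,111-1
E = {-0000, -1101, 0011-, 1-000, 10-0-}
Petrick residual → -1011, 01-10, 11-11
Cover = b'c'd'e' + bc'de + bcd'e + a'b'cd + a'bde' + ac'd'e' + ab'd' + abde  |cover|=8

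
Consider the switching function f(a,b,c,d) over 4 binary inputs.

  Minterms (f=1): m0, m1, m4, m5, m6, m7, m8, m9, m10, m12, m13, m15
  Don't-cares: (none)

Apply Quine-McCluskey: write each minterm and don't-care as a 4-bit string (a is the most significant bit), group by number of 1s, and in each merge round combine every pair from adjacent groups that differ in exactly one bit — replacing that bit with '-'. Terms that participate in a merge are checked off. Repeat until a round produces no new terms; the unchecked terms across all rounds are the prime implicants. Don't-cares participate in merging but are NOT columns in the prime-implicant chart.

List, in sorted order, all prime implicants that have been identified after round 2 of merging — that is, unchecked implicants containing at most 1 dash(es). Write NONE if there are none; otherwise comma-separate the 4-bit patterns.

10-0

size-2^0 implicants → 0000(✓)  0001(✓)  0100(✓)  0101(✓)  0110(✓)  0111(✓)  1000(✓)  1001(✓)  1010(✓)  1100(✓)  1101(✓)  1111(✓)
size-2^1 implicants → -000(✓)  -001(✓)  -100(✓)  -101(✓)  -111(✓)  0-00(✓)  0-01(✓)  000-(✓)  01-0(✓)  01-1(✓)  010-(✓)  011-(✓)  1-00(✓)  1-01(✓)  10-0  100-(✓)  11-1(✓)  110-(✓)
size-2^2 implicants → --00(✓)  --01(✓)  -00-(✓)  -1-1  -10-(✓)  0-0-(✓)  01--  1-0-(✓)
size-2^3 implicants → --0-
Unchecked terms (primes): --0-, -1-1, 01--, 10-0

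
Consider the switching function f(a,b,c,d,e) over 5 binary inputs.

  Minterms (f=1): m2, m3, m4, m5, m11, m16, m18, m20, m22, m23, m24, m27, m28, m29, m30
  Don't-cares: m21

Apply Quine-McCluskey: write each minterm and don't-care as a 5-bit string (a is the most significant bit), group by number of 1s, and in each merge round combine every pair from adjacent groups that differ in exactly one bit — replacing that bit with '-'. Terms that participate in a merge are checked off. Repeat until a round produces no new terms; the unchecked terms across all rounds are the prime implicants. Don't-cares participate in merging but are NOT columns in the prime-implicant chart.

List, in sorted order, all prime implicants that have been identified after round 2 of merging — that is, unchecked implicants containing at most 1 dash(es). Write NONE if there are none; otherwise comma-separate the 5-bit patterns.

size-2^0 implicants → 00010(✓)  00011(✓)  00100(✓)  00101(✓)  01011(✓)  10000(✓)  10010(✓)  10100(✓)  10101(✓)  10110(✓)  10111(✓)  11000(✓)  11011(✓)  11100(✓)  11101(✓)  11110(✓)
size-2^1 implicants → -0010  -0100(✓)  -0101(✓)  -1011  0-011  0001-  0010-(✓)  1-000(✓)  1-100(✓)  1-101(✓)  1-110(✓)  10-00(✓)  10-10(✓)  100-0(✓)  101-0(✓)  101-1(✓)  1010-(✓)  1011-(✓)  11-00(✓)  111-0(✓)  1110-(✓)
size-2^2 implicants → -010-  1--00  1-1-0  1-10-  10--0  101--
Unchecked terms (primes): -0010, -010-, -1011, 0-011, 0001-, 1--00, 1-1-0, 1-10-, 10--0, 101--

-0010, -1011, 0-011, 0001-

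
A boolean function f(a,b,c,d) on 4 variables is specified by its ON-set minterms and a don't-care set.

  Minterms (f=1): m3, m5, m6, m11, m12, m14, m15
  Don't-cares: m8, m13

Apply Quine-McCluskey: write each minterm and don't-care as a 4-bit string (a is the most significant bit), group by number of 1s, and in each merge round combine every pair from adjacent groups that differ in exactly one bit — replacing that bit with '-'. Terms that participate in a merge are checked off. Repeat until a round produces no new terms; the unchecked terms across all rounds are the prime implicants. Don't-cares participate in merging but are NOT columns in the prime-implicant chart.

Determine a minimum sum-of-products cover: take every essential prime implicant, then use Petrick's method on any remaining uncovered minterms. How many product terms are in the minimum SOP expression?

Round 0: 0011✓ 0101✓ 0110✓ 1000✓ 1011✓ 1100✓ 1101✓ 1110✓ 1111✓
Round 1: -011 -101 -110 1-00 1-11 11-0✓ 11-1✓ 110-✓ 111-✓
Round 2: 11--
PIs = {-011, -101, -110, 1-00, 1-11, 11--}
Coverage chart:
  m3: -011 ←essential
  m5: -101 ←essential
  m6: -110 ←essential
  m11: -011,1-11
  m12: 1-00,11--
  m14: -110,11--
  m15: 1-11,11--
Essential: -011, -101, -110
Petrick residual → 11--
Min cover (4 terms): b'cd + bc'd + bcd' + ab

4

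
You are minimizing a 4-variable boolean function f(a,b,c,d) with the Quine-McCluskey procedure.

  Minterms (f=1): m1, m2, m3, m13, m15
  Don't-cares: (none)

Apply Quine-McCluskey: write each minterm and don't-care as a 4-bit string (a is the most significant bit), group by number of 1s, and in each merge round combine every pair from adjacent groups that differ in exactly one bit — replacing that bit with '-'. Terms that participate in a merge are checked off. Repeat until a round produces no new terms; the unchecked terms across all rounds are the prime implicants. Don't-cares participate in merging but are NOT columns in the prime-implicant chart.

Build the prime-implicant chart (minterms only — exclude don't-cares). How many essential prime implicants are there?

Round 0: 0001✓ 0010✓ 0011✓ 1101✓ 1111✓
Round 1: 00-1 001- 11-1
PIs = {00-1, 001-, 11-1}
Coverage chart:
  m1: 00-1 ←essential
  m2: 001- ←essential
  m3: 00-1,001-
  m13: 11-1 ←essential
  m15: 11-1 ←essential
Essential: 00-1, 001-, 11-1

3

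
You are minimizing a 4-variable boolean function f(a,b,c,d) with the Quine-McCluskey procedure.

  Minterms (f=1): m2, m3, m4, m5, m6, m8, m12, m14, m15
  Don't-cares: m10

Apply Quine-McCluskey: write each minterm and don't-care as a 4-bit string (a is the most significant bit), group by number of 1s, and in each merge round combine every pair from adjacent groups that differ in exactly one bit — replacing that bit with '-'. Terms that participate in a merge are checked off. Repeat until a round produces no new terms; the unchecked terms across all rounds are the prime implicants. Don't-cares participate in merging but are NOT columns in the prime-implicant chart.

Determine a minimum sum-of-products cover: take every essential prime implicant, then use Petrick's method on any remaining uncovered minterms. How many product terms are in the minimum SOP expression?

5

size-2^0 implicants → 0010(✓)  0011(✓)  0100(✓)  0101(✓)  0110(✓)  1000(✓)  1010(✓)  1100(✓)  1110(✓)  1111(✓)
size-2^1 implicants → -010(✓)  -100(✓)  -110(✓)  0-10(✓)  001-  01-0(✓)  010-  1-00(✓)  1-10(✓)  10-0(✓)  11-0(✓)  111-
size-2^2 implicants → --10  -1-0  1--0
Unchecked terms (primes): --10, -1-0, 001-, 010-, 1--0, 111-
Minterm coverage:
  m2 ⊆ --10,001-
  m3 ⊆ 001- [E]
  m4 ⊆ -1-0,010-
  m5 ⊆ 010- [E]
  m6 ⊆ --10,-1-0
  m8 ⊆ 1--0 [E]
  m12 ⊆ -1-0,1--0
  m14 ⊆ --10,-1-0,1--0,111-
  m15 ⊆ 111- [E]
E = {001-, 010-, 1--0, 111-}
Petrick residual → --10
Cover = cd' + a'b'c + a'bc' + ad' + abc  |cover|=5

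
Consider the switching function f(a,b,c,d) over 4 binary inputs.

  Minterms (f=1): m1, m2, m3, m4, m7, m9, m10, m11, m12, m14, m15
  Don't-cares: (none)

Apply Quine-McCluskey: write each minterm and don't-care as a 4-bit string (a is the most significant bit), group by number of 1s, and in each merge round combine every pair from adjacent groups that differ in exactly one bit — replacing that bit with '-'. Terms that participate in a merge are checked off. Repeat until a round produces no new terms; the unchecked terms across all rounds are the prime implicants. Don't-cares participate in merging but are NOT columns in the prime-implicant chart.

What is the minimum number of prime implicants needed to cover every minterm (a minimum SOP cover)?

5

size-2^0 implicants → 0001(✓)  0010(✓)  0011(✓)  0100(✓)  0111(✓)  1001(✓)  1010(✓)  1011(✓)  1100(✓)  1110(✓)  1111(✓)
size-2^1 implicants → -001(✓)  -010(✓)  -011(✓)  -100  -111(✓)  0-11(✓)  00-1(✓)  001-(✓)  1-10(✓)  1-11(✓)  10-1(✓)  101-(✓)  11-0  111-(✓)
size-2^2 implicants → --11  -0-1  -01-  1-1-
Unchecked terms (primes): --11, -0-1, -01-, -100, 1-1-, 11-0
Minterm coverage:
  m1 ⊆ -0-1 [E]
  m2 ⊆ -01- [E]
  m3 ⊆ --11,-0-1,-01-
  m4 ⊆ -100 [E]
  m7 ⊆ --11 [E]
  m9 ⊆ -0-1 [E]
  m10 ⊆ -01-,1-1-
  m11 ⊆ --11,-0-1,-01-,1-1-
  m12 ⊆ -100,11-0
  m14 ⊆ 1-1-,11-0
  m15 ⊆ --11,1-1-
E = {--11, -0-1, -01-, -100}
Petrick residual → 1-1-
Cover = cd + b'd + b'c + bc'd' + ac  |cover|=5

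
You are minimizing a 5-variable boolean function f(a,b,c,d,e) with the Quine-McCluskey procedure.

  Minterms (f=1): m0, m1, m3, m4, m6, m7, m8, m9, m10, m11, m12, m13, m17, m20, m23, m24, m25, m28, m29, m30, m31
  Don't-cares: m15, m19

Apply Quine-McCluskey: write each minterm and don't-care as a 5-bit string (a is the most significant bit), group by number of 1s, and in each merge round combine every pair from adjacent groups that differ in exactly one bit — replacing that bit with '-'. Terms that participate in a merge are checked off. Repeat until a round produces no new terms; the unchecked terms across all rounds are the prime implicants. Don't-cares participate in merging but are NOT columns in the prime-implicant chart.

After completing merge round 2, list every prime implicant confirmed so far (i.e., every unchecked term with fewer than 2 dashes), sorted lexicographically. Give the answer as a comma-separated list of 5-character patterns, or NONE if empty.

[col 0] 00000*, 00001*, 00011*, 00100*, 00110*, 00111*, 01000*, 01001*, 01010*, 01011*, 01100*, 01101*, 01111*, 10001*, 10011*, 10100*, 10111*, 11000*, 11001*, 11100*, 11101*, 11110*, 11111*
[col 1] -0001*, -0011*, -0100*, -0111*, -1000*, -1001*, -1100*, -1101*, -1111*, 0-000*, 0-001*, 0-011*, 0-100*, 0-111*, 00-00*, 00-11*, 000-1*, 0000-*, 001-0, 0011-, 01-00*, 01-01*, 01-11*, 010-0*, 010-1*, 0100-*, 0101-*, 011-1*, 0110-*, 1-001*, 1-100*, 1-111*, 10-11*, 100-1*, 11-00*, 11-01*, 1100-*, 111-0*, 111-1*, 1110-*, 1111-*
[col 2] --001, --100, --111, -0-11, -00-1, -1-00*, -1-01*, -100-*, -11-1, -110-*, 0--00, 0--11, 0-0-1, 0-00-, 01--1, 01-0-*, 010--, 11-0-*, 111--
[col 3] -1-0-
Prime implicants: --001, --100, --111, -0-11, -00-1, -1-0-, -11-1, 0--00, 0--11, 0-0-1, 0-00-, 001-0, 0011-, 01--1, 010--, 111--

001-0, 0011-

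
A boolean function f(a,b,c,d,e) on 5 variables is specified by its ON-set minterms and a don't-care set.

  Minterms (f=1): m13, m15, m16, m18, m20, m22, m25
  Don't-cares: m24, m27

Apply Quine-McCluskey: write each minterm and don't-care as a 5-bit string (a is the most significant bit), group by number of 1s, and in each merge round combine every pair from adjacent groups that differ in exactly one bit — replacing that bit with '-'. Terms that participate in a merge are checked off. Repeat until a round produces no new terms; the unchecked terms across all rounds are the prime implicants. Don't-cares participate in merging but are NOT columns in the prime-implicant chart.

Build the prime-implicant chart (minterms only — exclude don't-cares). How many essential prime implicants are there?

2

[col 0] 01101*, 01111*, 10000*, 10010*, 10100*, 10110*, 11000*, 11001*, 11011*
[col 1] 011-1, 1-000, 10-00*, 10-10*, 100-0*, 101-0*, 110-1, 1100-
[col 2] 10--0
Prime implicants: 011-1, 1-000, 10--0, 110-1, 1100-
PI chart (minterm → PIs covering it):
  13 | 011-1  (sole → essential)
  15 | 011-1  (sole → essential)
  16 | 1-000,10--0
  18 | 10--0  (sole → essential)
  20 | 10--0  (sole → essential)
  22 | 10--0  (sole → essential)
  25 | 110-1,1100-
Essential prime implicants: 011-1, 10--0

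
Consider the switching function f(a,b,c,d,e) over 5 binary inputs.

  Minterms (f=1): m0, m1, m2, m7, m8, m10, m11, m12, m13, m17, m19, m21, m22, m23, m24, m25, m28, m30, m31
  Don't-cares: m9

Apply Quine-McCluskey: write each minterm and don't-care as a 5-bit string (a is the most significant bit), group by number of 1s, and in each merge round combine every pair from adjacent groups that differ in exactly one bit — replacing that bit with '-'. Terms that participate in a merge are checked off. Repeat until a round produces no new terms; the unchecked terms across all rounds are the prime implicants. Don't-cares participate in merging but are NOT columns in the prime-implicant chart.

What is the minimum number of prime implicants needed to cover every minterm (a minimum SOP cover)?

size-2^0 implicants → 00000(✓)  00001(✓)  00010(✓)  00111(✓)  01000(✓)  01001(✓)  01010(✓)  01011(✓)  01100(✓)  01101(✓)  10001(✓)  10011(✓)  10101(✓)  10110(✓)  10111(✓)  11000(✓)  11001(✓)  11100(✓)  11110(✓)  11111(✓)
size-2^1 implicants → -0001(✓)  -0111  -1000(✓)  -1001(✓)  -1100(✓)  0-000(✓)  0-001(✓)  0-010(✓)  000-0(✓)  0000-(✓)  01-00(✓)  01-01(✓)  010-0(✓)  010-1(✓)  0100-(✓)  0101-(✓)  0110-(✓)  1-001(✓)  1-110(✓)  1-111(✓)  10-01(✓)  10-11(✓)  100-1(✓)  101-1(✓)  1011-(✓)  11-00(✓)  1100-(✓)  111-0  1111-(✓)
size-2^2 implicants → --001  -1-00  -100-  0-0-0  0-00-  01-0-  010--  1-11-  10--1
Unchecked terms (primes): --001, -0111, -1-00, -100-, 0-0-0, 0-00-, 01-0-, 010--, 1-11-, 10--1, 111-0
Minterm coverage:
  m0 ⊆ 0-0-0,0-00-
  m1 ⊆ --001,0-00-
  m2 ⊆ 0-0-0 [E]
  m7 ⊆ -0111 [E]
  m8 ⊆ -1-00,-100-,0-0-0,0-00-,01-0-,010--
  m10 ⊆ 0-0-0,010--
  m11 ⊆ 010-- [E]
  m12 ⊆ -1-00,01-0-
  m13 ⊆ 01-0- [E]
  m17 ⊆ --001,10--1
  m19 ⊆ 10--1 [E]
  m21 ⊆ 10--1 [E]
  m22 ⊆ 1-11- [E]
  m23 ⊆ -0111,1-11-,10--1
  m24 ⊆ -1-00,-100-
  m25 ⊆ --001,-100-
  m28 ⊆ -1-00,111-0
  m30 ⊆ 1-11-,111-0
  m31 ⊆ 1-11- [E]
E = {-0111, 0-0-0, 01-0-, 010--, 1-11-, 10--1}
Petrick residual → --001, -1-00
Cover = c'd'e + b'cde + bd'e' + a'c'e' + a'bd' + a'bc' + acd + ab'e  |cover|=8

8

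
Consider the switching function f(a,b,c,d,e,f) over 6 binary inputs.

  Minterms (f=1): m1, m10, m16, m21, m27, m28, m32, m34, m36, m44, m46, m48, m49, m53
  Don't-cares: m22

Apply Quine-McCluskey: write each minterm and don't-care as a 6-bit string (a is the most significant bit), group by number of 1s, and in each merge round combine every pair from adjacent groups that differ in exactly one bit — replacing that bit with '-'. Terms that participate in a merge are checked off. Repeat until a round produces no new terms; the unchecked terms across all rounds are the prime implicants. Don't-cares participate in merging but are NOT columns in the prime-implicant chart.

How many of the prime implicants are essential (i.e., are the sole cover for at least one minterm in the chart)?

8

[col 0] 000001, 001010, 010000*, 010101*, 010110, 011011, 011100, 100000*, 100010*, 100100*, 101100*, 101110*, 110000*, 110001*, 110101*
[col 1] -10000, -10101, 1-0000, 10-100, 100-00, 1000-0, 1011-0, 110-01, 11000-
Prime implicants: -10000, -10101, 000001, 001010, 010110, 011011, 011100, 1-0000, 10-100, 100-00, 1000-0, 1011-0, 110-01, 11000-
PI chart (minterm → PIs covering it):
  1 | 000001  (sole → essential)
  10 | 001010  (sole → essential)
  16 | -10000  (sole → essential)
  21 | -10101  (sole → essential)
  27 | 011011  (sole → essential)
  28 | 011100  (sole → essential)
  32 | 1-0000,100-00,1000-0
  34 | 1000-0  (sole → essential)
  36 | 10-100,100-00
  44 | 10-100,1011-0
  46 | 1011-0  (sole → essential)
  48 | -10000,1-0000,11000-
  49 | 110-01,11000-
  53 | -10101,110-01
Essential prime implicants: -10000, -10101, 000001, 001010, 011011, 011100, 1000-0, 1011-0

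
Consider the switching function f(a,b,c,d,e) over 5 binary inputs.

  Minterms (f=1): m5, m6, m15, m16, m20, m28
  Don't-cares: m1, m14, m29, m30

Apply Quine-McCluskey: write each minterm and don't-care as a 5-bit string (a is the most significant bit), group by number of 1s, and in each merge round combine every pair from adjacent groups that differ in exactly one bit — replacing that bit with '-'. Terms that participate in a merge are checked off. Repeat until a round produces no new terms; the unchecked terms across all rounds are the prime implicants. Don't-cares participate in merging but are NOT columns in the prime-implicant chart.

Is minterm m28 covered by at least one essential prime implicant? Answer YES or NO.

NO

[col 0] 00001*, 00101*, 00110*, 01110*, 01111*, 10000*, 10100*, 11100*, 11101*, 11110*
[col 1] -1110, 0-110, 00-01, 0111-, 1-100, 10-00, 111-0, 1110-
Prime implicants: -1110, 0-110, 00-01, 0111-, 1-100, 10-00, 111-0, 1110-
PI chart (minterm → PIs covering it):
  5 | 00-01  (sole → essential)
  6 | 0-110  (sole → essential)
  15 | 0111-  (sole → essential)
  16 | 10-00  (sole → essential)
  20 | 1-100,10-00
  28 | 1-100,111-0,1110-
Essential prime implicants: 0-110, 00-01, 0111-, 10-00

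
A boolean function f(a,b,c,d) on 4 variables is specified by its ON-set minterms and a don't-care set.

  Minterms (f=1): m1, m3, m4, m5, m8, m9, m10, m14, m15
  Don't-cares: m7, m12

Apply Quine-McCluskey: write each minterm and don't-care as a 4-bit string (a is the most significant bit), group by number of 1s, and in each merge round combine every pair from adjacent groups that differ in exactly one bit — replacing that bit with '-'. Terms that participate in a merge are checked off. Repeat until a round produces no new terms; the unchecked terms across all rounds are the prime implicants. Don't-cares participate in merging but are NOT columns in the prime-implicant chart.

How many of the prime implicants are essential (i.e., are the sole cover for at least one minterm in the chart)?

2

size-2^0 implicants → 0001(✓)  0011(✓)  0100(✓)  0101(✓)  0111(✓)  1000(✓)  1001(✓)  1010(✓)  1100(✓)  1110(✓)  1111(✓)
size-2^1 implicants → -001  -100  -111  0-01(✓)  0-11(✓)  00-1(✓)  01-1(✓)  010-  1-00(✓)  1-10(✓)  10-0(✓)  100-  11-0(✓)  111-
size-2^2 implicants → 0--1  1--0
Unchecked terms (primes): -001, -100, -111, 0--1, 010-, 1--0, 100-, 111-
Minterm coverage:
  m1 ⊆ -001,0--1
  m3 ⊆ 0--1 [E]
  m4 ⊆ -100,010-
  m5 ⊆ 0--1,010-
  m8 ⊆ 1--0,100-
  m9 ⊆ -001,100-
  m10 ⊆ 1--0 [E]
  m14 ⊆ 1--0,111-
  m15 ⊆ -111,111-
E = {0--1, 1--0}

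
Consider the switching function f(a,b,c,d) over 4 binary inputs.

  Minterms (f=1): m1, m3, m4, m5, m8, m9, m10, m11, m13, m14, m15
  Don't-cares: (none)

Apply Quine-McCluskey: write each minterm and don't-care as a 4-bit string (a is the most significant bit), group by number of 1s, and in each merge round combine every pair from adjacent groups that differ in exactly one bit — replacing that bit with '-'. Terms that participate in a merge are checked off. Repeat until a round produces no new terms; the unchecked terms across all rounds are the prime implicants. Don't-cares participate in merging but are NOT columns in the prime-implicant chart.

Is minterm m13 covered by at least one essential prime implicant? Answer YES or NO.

size-2^0 implicants → 0001(✓)  0011(✓)  0100(✓)  0101(✓)  1000(✓)  1001(✓)  1010(✓)  1011(✓)  1101(✓)  1110(✓)  1111(✓)
size-2^1 implicants → -001(✓)  -011(✓)  -101(✓)  0-01(✓)  00-1(✓)  010-  1-01(✓)  1-10(✓)  1-11(✓)  10-0(✓)  10-1(✓)  100-(✓)  101-(✓)  11-1(✓)  111-(✓)
size-2^2 implicants → --01  -0-1  1--1  1-1-  10--
Unchecked terms (primes): --01, -0-1, 010-, 1--1, 1-1-, 10--
Minterm coverage:
  m1 ⊆ --01,-0-1
  m3 ⊆ -0-1 [E]
  m4 ⊆ 010- [E]
  m5 ⊆ --01,010-
  m8 ⊆ 10-- [E]
  m9 ⊆ --01,-0-1,1--1,10--
  m10 ⊆ 1-1-,10--
  m11 ⊆ -0-1,1--1,1-1-,10--
  m13 ⊆ --01,1--1
  m14 ⊆ 1-1- [E]
  m15 ⊆ 1--1,1-1-
E = {-0-1, 010-, 1-1-, 10--}

NO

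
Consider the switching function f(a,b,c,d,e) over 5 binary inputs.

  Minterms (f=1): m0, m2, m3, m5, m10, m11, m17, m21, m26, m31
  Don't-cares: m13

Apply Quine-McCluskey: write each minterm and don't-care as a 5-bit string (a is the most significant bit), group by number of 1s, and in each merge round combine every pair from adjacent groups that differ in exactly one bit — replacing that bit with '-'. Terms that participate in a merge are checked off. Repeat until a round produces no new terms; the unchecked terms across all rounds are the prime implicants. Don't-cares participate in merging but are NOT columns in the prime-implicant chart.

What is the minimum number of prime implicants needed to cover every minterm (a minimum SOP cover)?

6

size-2^0 implicants → 00000(✓)  00010(✓)  00011(✓)  00101(✓)  01010(✓)  01011(✓)  01101(✓)  10001(✓)  10101(✓)  11010(✓)  11111
size-2^1 implicants → -0101  -1010  0-010(✓)  0-011(✓)  0-101  000-0  0001-(✓)  0101-(✓)  10-01
size-2^2 implicants → 0-01-
Unchecked terms (primes): -0101, -1010, 0-01-, 0-101, 000-0, 10-01, 11111
Minterm coverage:
  m0 ⊆ 000-0 [E]
  m2 ⊆ 0-01-,000-0
  m3 ⊆ 0-01- [E]
  m5 ⊆ -0101,0-101
  m10 ⊆ -1010,0-01-
  m11 ⊆ 0-01- [E]
  m17 ⊆ 10-01 [E]
  m21 ⊆ -0101,10-01
  m26 ⊆ -1010 [E]
  m31 ⊆ 11111 [E]
E = {-1010, 0-01-, 000-0, 10-01, 11111}
Petrick residual → -0101
Cover = b'cd'e + bc'de' + a'c'd + a'b'c'e' + ab'd'e + abcde  |cover|=6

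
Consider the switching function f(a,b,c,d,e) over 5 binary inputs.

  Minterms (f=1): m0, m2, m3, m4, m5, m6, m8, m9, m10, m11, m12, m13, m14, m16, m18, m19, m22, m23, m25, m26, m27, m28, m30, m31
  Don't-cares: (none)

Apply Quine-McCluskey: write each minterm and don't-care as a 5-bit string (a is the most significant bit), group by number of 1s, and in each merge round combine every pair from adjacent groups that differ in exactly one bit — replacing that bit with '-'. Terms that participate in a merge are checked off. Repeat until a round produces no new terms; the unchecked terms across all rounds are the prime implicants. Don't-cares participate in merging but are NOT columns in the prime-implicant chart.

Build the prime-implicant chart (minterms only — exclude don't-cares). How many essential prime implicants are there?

6

size-2^0 implicants → 00000(✓)  00010(✓)  00011(✓)  00100(✓)  00101(✓)  00110(✓)  01000(✓)  01001(✓)  01010(✓)  01011(✓)  01100(✓)  01101(✓)  01110(✓)  10000(✓)  10010(✓)  10011(✓)  10110(✓)  10111(✓)  11001(✓)  11010(✓)  11011(✓)  11100(✓)  11110(✓)  11111(✓)
size-2^1 implicants → -0000(✓)  -0010(✓)  -0011(✓)  -0110(✓)  -1001(✓)  -1010(✓)  -1011(✓)  -1100(✓)  -1110(✓)  0-000(✓)  0-010(✓)  0-011(✓)  0-100(✓)  0-101(✓)  0-110(✓)  00-00(✓)  00-10(✓)  000-0(✓)  0001-(✓)  001-0(✓)  0010-(✓)  01-00(✓)  01-01(✓)  01-10(✓)  010-0(✓)  010-1(✓)  0100-(✓)  0101-(✓)  011-0(✓)  0110-(✓)  1-010(✓)  1-011(✓)  1-110(✓)  1-111(✓)  10-10(✓)  10-11(✓)  100-0(✓)  1001-(✓)  1011-(✓)  11-10(✓)  11-11(✓)  110-1(✓)  1101-(✓)  111-0(✓)  1111-(✓)
size-2^2 implicants → --010(✓)  --011(✓)  --110(✓)  -0-10(✓)  -00-0  -001-(✓)  -1-10(✓)  -10-1  -101-(✓)  -11-0  0--00(✓)  0--10(✓)  0-0-0(✓)  0-01-(✓)  0-1-0(✓)  0-10-  00--0(✓)  01--0(✓)  01-0-  010--  1--10(✓)  1--11(✓)  1-01-(✓)  1-11-(✓)  10-1-(✓)  11-1-(✓)
size-2^3 implicants → ---10  --01-  0---0  1--1-
Unchecked terms (primes): ---10, --01-, -00-0, -10-1, -11-0, 0---0, 0-10-, 01-0-, 010--, 1--1-
Minterm coverage:
  m0 ⊆ -00-0,0---0
  m2 ⊆ ---10,--01-,-00-0,0---0
  m3 ⊆ --01- [E]
  m4 ⊆ 0---0,0-10-
  m5 ⊆ 0-10- [E]
  m6 ⊆ ---10,0---0
  m8 ⊆ 0---0,01-0-,010--
  m9 ⊆ -10-1,01-0-,010--
  m10 ⊆ ---10,--01-,0---0,010--
  m11 ⊆ --01-,-10-1,010--
  m12 ⊆ -11-0,0---0,0-10-,01-0-
  m13 ⊆ 0-10-,01-0-
  m14 ⊆ ---10,-11-0,0---0
  m16 ⊆ -00-0 [E]
  m18 ⊆ ---10,--01-,-00-0,1--1-
  m19 ⊆ --01-,1--1-
  m22 ⊆ ---10,1--1-
  m23 ⊆ 1--1- [E]
  m25 ⊆ -10-1 [E]
  m26 ⊆ ---10,--01-,1--1-
  m27 ⊆ --01-,-10-1,1--1-
  m28 ⊆ -11-0 [E]
  m30 ⊆ ---10,-11-0,1--1-
  m31 ⊆ 1--1- [E]
E = {--01-, -00-0, -10-1, -11-0, 0-10-, 1--1-}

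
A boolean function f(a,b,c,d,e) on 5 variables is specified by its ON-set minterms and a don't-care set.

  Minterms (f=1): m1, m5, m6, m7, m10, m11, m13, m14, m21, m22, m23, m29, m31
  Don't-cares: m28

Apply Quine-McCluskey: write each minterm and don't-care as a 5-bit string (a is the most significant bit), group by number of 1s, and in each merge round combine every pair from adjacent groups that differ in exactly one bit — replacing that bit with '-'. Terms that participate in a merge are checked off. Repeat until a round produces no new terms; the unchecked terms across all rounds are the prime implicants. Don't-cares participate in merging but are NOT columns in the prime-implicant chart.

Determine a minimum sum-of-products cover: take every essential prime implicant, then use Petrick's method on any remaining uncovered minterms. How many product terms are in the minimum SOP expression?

6

Round 0: 00001✓ 00101✓ 00110✓ 00111✓ 01010✓ 01011✓ 01101✓ 01110✓ 10101✓ 10110✓ 10111✓ 11100✓ 11101✓ 11111✓
Round 1: -0101✓ -0110✓ -0111✓ -1101✓ 0-101✓ 0-110 00-01 001-1✓ 0011-✓ 01-10 0101- 1-101✓ 1-111✓ 101-1✓ 1011-✓ 111-1✓ 1110-
Round 2: --101 -01-1 -011- 1-1-1
PIs = {--101, -01-1, -011-, 0-110, 00-01, 01-10, 0101-, 1-1-1, 1110-}
Coverage chart:
  m1: 00-01 ←essential
  m5: --101,-01-1,00-01
  m6: -011-,0-110
  m7: -01-1,-011-
  m10: 01-10,0101-
  m11: 0101- ←essential
  m13: --101 ←essential
  m14: 0-110,01-10
  m21: --101,-01-1,1-1-1
  m22: -011- ←essential
  m23: -01-1,-011-,1-1-1
  m29: --101,1-1-1,1110-
  m31: 1-1-1 ←essential
Essential: --101, -011-, 00-01, 0101-, 1-1-1
Petrick residual → 0-110
Min cover (6 terms): cd'e + b'cd + a'cde' + a'b'd'e + a'bc'd + ace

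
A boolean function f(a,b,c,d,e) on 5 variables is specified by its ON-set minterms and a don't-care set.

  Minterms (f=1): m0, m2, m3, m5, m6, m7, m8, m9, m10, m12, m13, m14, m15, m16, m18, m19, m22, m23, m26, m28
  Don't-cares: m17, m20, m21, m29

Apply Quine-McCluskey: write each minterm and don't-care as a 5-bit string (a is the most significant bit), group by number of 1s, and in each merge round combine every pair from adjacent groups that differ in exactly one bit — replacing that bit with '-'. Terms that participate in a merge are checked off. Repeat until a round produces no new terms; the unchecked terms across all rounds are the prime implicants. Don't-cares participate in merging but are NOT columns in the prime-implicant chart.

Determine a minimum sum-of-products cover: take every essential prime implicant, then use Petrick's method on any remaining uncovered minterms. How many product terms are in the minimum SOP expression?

7

[col 0] 00000*, 00010*, 00011*, 00101*, 00110*, 00111*, 01000*, 01001*, 01010*, 01100*, 01101*, 01110*, 01111*, 10000*, 10001*, 10010*, 10011*, 10100*, 10101*, 10110*, 10111*, 11010*, 11100*, 11101*
[col 1] -0000*, -0010*, -0011*, -0101*, -0110*, -0111*, -1010*, -1100*, -1101*, 0-000*, 0-010*, 0-101*, 0-110*, 0-111*, 00-10*, 00-11*, 000-0*, 0001-*, 001-1*, 0011-*, 01-00*, 01-01*, 01-10*, 010-0*, 0100-*, 011-0*, 011-1*, 0110-*, 0111-*, 1-010*, 1-100*, 1-101*, 10-00*, 10-01*, 10-10*, 10-11*, 100-0*, 100-1*, 1000-*, 1001-*, 101-0*, 101-1*, 1010-*, 1011-*, 1110-*
[col 2] --010, --101, -0-10*, -0-11*, -00-0, -001-*, -01-1, -011-*, -110-, 0--10, 0-0-0, 0-1-1, 0-11-, 00-1-*, 01--0, 01-0-, 011--, 1-10-, 10--0*, 10--1*, 10-0-*, 10-1-*, 100--*, 101--*
[col 3] -0-1-, 10---
Prime implicants: --010, --101, -0-1-, -00-0, -01-1, -110-, 0--10, 0-0-0, 0-1-1, 0-11-, 01--0, 01-0-, 011--, 1-10-, 10---
PI chart (minterm → PIs covering it):
  0 | -00-0,0-0-0
  2 | --010,-0-1-,-00-0,0--10,0-0-0
  3 | -0-1-  (sole → essential)
  5 | --101,-01-1,0-1-1
  6 | -0-1-,0--10,0-11-
  7 | -0-1-,-01-1,0-1-1,0-11-
  8 | 0-0-0,01--0,01-0-
  9 | 01-0-  (sole → essential)
  10 | --010,0--10,0-0-0,01--0
  12 | -110-,01--0,01-0-,011--
  13 | --101,-110-,0-1-1,01-0-,011--
  14 | 0--10,0-11-,01--0,011--
  15 | 0-1-1,0-11-,011--
  16 | -00-0,10---
  18 | --010,-0-1-,-00-0,10---
  19 | -0-1-,10---
  22 | -0-1-,10---
  23 | -0-1-,-01-1,10---
  26 | --010  (sole → essential)
  28 | -110-,1-10-
Essential prime implicants: --010, -0-1-, 01-0-
Petrick residual → --101, -00-0, -110-, 0-11-
Minimum SOP uses 7 PIs: c'de' + cd'e + b'd + b'c'e' + bcd' + a'cd + a'bd'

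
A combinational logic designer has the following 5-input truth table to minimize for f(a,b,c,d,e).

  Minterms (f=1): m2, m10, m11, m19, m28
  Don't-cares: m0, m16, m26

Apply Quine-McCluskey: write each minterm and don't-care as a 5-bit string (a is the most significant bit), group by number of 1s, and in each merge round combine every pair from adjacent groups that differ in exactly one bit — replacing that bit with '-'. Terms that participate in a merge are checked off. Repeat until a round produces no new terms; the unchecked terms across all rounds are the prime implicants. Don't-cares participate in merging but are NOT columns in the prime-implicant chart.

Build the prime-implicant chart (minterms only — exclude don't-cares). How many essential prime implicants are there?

Round 0: 00000✓ 00010✓ 01010✓ 01011✓ 10000✓ 10011 11010✓ 11100
Round 1: -0000 -1010 0-010 000-0 0101-
PIs = {-0000, -1010, 0-010, 000-0, 0101-, 10011, 11100}
Coverage chart:
  m2: 0-010,000-0
  m10: -1010,0-010,0101-
  m11: 0101- ←essential
  m19: 10011 ←essential
  m28: 11100 ←essential
Essential: 0101-, 10011, 11100

3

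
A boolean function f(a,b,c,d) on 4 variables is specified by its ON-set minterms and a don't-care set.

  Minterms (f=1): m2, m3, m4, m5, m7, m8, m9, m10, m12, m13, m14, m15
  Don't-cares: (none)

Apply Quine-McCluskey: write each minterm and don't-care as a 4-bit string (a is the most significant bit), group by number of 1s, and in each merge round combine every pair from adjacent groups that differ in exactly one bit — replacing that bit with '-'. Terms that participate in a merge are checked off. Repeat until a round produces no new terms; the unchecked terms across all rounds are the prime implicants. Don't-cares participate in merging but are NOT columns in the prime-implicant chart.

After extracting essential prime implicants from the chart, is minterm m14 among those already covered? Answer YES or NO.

NO

Round 0: 0010✓ 0011✓ 0100✓ 0101✓ 0111✓ 1000✓ 1001✓ 1010✓ 1100✓ 1101✓ 1110✓ 1111✓
Round 1: -010 -100✓ -101✓ -111✓ 0-11 001- 01-1✓ 010-✓ 1-00✓ 1-01✓ 1-10✓ 10-0✓ 100-✓ 11-0✓ 11-1✓ 110-✓ 111-✓
Round 2: -1-1 -10- 1--0 1-0- 11--
PIs = {-010, -1-1, -10-, 0-11, 001-, 1--0, 1-0-, 11--}
Coverage chart:
  m2: -010,001-
  m3: 0-11,001-
  m4: -10- ←essential
  m5: -1-1,-10-
  m7: -1-1,0-11
  m8: 1--0,1-0-
  m9: 1-0- ←essential
  m10: -010,1--0
  m12: -10-,1--0,1-0-,11--
  m13: -1-1,-10-,1-0-,11--
  m14: 1--0,11--
  m15: -1-1,11--
Essential: -10-, 1-0-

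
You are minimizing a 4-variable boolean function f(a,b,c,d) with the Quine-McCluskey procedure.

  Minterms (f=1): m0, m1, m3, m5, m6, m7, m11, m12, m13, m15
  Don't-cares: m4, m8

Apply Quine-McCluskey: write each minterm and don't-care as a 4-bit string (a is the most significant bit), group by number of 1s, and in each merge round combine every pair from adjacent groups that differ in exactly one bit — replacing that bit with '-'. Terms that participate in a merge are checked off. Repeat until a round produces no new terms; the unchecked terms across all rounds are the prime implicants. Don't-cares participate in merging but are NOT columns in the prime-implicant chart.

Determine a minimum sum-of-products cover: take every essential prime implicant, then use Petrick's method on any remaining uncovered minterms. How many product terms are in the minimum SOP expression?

4

Round 0: 0000✓ 0001✓ 0011✓ 0100✓ 0101✓ 0110✓ 0111✓ 1000✓ 1011✓ 1100✓ 1101✓ 1111✓
Round 1: -000✓ -011✓ -100✓ -101✓ -111✓ 0-00✓ 0-01✓ 0-11✓ 00-1✓ 000-✓ 01-0✓ 01-1✓ 010-✓ 011-✓ 1-00✓ 1-11✓ 11-1✓ 110-✓
Round 2: --00 --11 -1-1 -10- 0--1 0-0- 01--
PIs = {--00, --11, -1-1, -10-, 0--1, 0-0-, 01--}
Coverage chart:
  m0: --00,0-0-
  m1: 0--1,0-0-
  m3: --11,0--1
  m5: -1-1,-10-,0--1,0-0-,01--
  m6: 01-- ←essential
  m7: --11,-1-1,0--1,01--
  m11: --11 ←essential
  m12: --00,-10-
  m13: -1-1,-10-
  m15: --11,-1-1
Essential: --11, 01--
Petrick residual → -10-, 0-0-
Min cover (4 terms): cd + bc' + a'c' + a'b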